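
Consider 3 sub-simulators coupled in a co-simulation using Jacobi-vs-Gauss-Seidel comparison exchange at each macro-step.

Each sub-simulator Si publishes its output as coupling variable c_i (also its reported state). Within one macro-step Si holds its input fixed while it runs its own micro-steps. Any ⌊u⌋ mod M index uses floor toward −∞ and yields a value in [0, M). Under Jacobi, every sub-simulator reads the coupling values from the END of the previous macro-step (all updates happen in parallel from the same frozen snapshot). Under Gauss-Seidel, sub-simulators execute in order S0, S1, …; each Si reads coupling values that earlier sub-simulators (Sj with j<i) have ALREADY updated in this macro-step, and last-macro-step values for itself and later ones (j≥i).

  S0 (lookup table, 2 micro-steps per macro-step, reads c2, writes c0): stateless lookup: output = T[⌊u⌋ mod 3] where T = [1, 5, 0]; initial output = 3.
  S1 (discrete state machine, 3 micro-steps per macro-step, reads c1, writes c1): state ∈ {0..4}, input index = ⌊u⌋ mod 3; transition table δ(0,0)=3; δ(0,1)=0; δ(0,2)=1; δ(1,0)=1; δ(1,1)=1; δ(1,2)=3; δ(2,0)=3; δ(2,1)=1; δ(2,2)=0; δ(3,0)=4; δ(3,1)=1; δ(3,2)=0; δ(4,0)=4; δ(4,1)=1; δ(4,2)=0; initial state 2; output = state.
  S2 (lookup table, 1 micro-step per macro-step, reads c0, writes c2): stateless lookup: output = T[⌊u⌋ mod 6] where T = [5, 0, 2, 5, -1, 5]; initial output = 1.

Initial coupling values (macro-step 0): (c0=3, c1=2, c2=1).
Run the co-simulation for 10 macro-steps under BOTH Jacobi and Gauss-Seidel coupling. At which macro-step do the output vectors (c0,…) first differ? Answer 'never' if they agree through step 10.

first divergence at macro-step: never

[Jacobi] macro 1: S0 reads c2=1 → after 2×micro: 5; S1 reads c1=2 → after 3×micro: 3; S2 reads c0=3 → after 1×micro: 5 ⇒ (c0=5, c1=3, c2=5)
[Jacobi] macro 2: S0 reads c2=5 → after 2×micro: 0; S1 reads c1=3 → after 3×micro: 4; S2 reads c0=5 → after 1×micro: 5 ⇒ (c0=0, c1=4, c2=5)
[Jacobi] macro 3: S0 reads c2=5 → after 2×micro: 0; S1 reads c1=4 → after 3×micro: 1; S2 reads c0=0 → after 1×micro: 5 ⇒ (c0=0, c1=1, c2=5)
[Jacobi] macro 4: S0 reads c2=5 → after 2×micro: 0; S1 reads c1=1 → after 3×micro: 1; S2 reads c0=0 → after 1×micro: 5 ⇒ (c0=0, c1=1, c2=5)
[Jacobi] macro 5: S0 reads c2=5 → after 2×micro: 0; S1 reads c1=1 → after 3×micro: 1; S2 reads c0=0 → after 1×micro: 5 ⇒ (c0=0, c1=1, c2=5)
[Jacobi] macro 6: S0 reads c2=5 → after 2×micro: 0; S1 reads c1=1 → after 3×micro: 1; S2 reads c0=0 → after 1×micro: 5 ⇒ (c0=0, c1=1, c2=5)
[Jacobi] macro 7: S0 reads c2=5 → after 2×micro: 0; S1 reads c1=1 → after 3×micro: 1; S2 reads c0=0 → after 1×micro: 5 ⇒ (c0=0, c1=1, c2=5)
[Jacobi] macro 8: S0 reads c2=5 → after 2×micro: 0; S1 reads c1=1 → after 3×micro: 1; S2 reads c0=0 → after 1×micro: 5 ⇒ (c0=0, c1=1, c2=5)
[Jacobi] macro 9: S0 reads c2=5 → after 2×micro: 0; S1 reads c1=1 → after 3×micro: 1; S2 reads c0=0 → after 1×micro: 5 ⇒ (c0=0, c1=1, c2=5)
[Jacobi] macro 10: S0 reads c2=5 → after 2×micro: 0; S1 reads c1=1 → after 3×micro: 1; S2 reads c0=0 → after 1×micro: 5 ⇒ (c0=0, c1=1, c2=5)
[Gauss-Seidel] macro 1: S0 reads c2=1 → after 2×micro: 5; S1 reads c1=2 → after 3×micro: 3; S2 reads c0=5 → after 1×micro: 5 ⇒ (c0=5, c1=3, c2=5)
[Gauss-Seidel] macro 2: S0 reads c2=5 → after 2×micro: 0; S1 reads c1=3 → after 3×micro: 4; S2 reads c0=0 → after 1×micro: 5 ⇒ (c0=0, c1=4, c2=5)
[Gauss-Seidel] macro 3: S0 reads c2=5 → after 2×micro: 0; S1 reads c1=4 → after 3×micro: 1; S2 reads c0=0 → after 1×micro: 5 ⇒ (c0=0, c1=1, c2=5)
[Gauss-Seidel] macro 4: S0 reads c2=5 → after 2×micro: 0; S1 reads c1=1 → after 3×micro: 1; S2 reads c0=0 → after 1×micro: 5 ⇒ (c0=0, c1=1, c2=5)
[Gauss-Seidel] macro 5: S0 reads c2=5 → after 2×micro: 0; S1 reads c1=1 → after 3×micro: 1; S2 reads c0=0 → after 1×micro: 5 ⇒ (c0=0, c1=1, c2=5)
[Gauss-Seidel] macro 6: S0 reads c2=5 → after 2×micro: 0; S1 reads c1=1 → after 3×micro: 1; S2 reads c0=0 → after 1×micro: 5 ⇒ (c0=0, c1=1, c2=5)
[Gauss-Seidel] macro 7: S0 reads c2=5 → after 2×micro: 0; S1 reads c1=1 → after 3×micro: 1; S2 reads c0=0 → after 1×micro: 5 ⇒ (c0=0, c1=1, c2=5)
[Gauss-Seidel] macro 8: S0 reads c2=5 → after 2×micro: 0; S1 reads c1=1 → after 3×micro: 1; S2 reads c0=0 → after 1×micro: 5 ⇒ (c0=0, c1=1, c2=5)
[Gauss-Seidel] macro 9: S0 reads c2=5 → after 2×micro: 0; S1 reads c1=1 → after 3×micro: 1; S2 reads c0=0 → after 1×micro: 5 ⇒ (c0=0, c1=1, c2=5)
[Gauss-Seidel] macro 10: S0 reads c2=5 → after 2×micro: 0; S1 reads c1=1 → after 3×micro: 1; S2 reads c0=0 → after 1×micro: 5 ⇒ (c0=0, c1=1, c2=5)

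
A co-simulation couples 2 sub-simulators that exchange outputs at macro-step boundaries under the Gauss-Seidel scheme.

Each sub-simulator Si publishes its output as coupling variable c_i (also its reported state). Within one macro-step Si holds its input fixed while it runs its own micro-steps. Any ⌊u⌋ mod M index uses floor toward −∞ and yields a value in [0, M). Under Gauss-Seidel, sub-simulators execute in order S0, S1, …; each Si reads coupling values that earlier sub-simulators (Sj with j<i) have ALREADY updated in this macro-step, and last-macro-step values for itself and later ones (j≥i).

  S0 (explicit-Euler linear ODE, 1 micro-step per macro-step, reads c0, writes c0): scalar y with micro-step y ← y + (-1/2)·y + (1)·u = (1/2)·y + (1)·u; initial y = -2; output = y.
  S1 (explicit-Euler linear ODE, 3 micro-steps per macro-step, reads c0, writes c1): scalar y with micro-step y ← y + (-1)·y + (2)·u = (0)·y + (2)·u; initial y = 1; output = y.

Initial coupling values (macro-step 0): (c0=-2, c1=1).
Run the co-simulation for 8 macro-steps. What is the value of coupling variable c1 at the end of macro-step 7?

macro 1: S0 reads c0=-2 → after 1×micro: -3; S1 reads c0=-3 → after 3×micro: -6 ⇒ (c0=-3, c1=-6)
macro 2: S0 reads c0=-3 → after 1×micro: -9/2; S1 reads c0=-9/2 → after 3×micro: -9 ⇒ (c0=-9/2, c1=-9)
macro 3: S0 reads c0=-9/2 → after 1×micro: -27/4; S1 reads c0=-27/4 → after 3×micro: -27/2 ⇒ (c0=-27/4, c1=-27/2)
macro 4: S0 reads c0=-27/4 → after 1×micro: -81/8; S1 reads c0=-81/8 → after 3×micro: -81/4 ⇒ (c0=-81/8, c1=-81/4)
macro 5: S0 reads c0=-81/8 → after 1×micro: -243/16; S1 reads c0=-243/16 → after 3×micro: -243/8 ⇒ (c0=-243/16, c1=-243/8)
macro 6: S0 reads c0=-243/16 → after 1×micro: -729/32; S1 reads c0=-729/32 → after 3×micro: -729/16 ⇒ (c0=-729/32, c1=-729/16)
macro 7: S0 reads c0=-729/32 → after 1×micro: -2187/64; S1 reads c0=-2187/64 → after 3×micro: -2187/32 ⇒ (c0=-2187/64, c1=-2187/32)
macro 8: S0 reads c0=-2187/64 → after 1×micro: -6561/128; S1 reads c0=-6561/128 → after 3×micro: -6561/64 ⇒ (c0=-6561/128, c1=-6561/64)

c1 at macro-step 7 = -2187/32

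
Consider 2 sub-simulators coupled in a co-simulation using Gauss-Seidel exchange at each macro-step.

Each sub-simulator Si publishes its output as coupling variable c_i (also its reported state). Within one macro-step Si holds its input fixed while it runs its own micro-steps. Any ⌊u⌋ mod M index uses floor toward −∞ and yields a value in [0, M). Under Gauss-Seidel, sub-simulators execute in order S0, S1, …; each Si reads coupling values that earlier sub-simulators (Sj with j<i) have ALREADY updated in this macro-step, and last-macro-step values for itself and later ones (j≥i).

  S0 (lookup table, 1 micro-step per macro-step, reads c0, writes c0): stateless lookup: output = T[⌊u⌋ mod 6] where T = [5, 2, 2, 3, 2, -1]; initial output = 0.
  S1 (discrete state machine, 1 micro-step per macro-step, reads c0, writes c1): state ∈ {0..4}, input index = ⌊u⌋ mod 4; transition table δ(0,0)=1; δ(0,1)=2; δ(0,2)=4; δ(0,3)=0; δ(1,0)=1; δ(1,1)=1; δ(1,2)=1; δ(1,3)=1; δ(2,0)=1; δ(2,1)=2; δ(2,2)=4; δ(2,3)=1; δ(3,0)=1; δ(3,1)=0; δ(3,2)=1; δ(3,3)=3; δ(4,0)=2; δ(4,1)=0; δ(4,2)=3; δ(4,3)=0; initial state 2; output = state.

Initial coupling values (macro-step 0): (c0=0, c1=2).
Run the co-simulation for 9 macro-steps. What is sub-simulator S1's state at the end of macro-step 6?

S1 state at macro-step 6 = 1

macro 1: S0 reads c0=0 → after 1×micro: 5; S1 reads c0=5 → after 1×micro: 2 ⇒ (c0=5, c1=2)
macro 2: S0 reads c0=5 → after 1×micro: -1; S1 reads c0=-1 → after 1×micro: 1 ⇒ (c0=-1, c1=1)
macro 3: S0 reads c0=-1 → after 1×micro: -1; S1 reads c0=-1 → after 1×micro: 1 ⇒ (c0=-1, c1=1)
macro 4: S0 reads c0=-1 → after 1×micro: -1; S1 reads c0=-1 → after 1×micro: 1 ⇒ (c0=-1, c1=1)
macro 5: S0 reads c0=-1 → after 1×micro: -1; S1 reads c0=-1 → after 1×micro: 1 ⇒ (c0=-1, c1=1)
macro 6: S0 reads c0=-1 → after 1×micro: -1; S1 reads c0=-1 → after 1×micro: 1 ⇒ (c0=-1, c1=1)
macro 7: S0 reads c0=-1 → after 1×micro: -1; S1 reads c0=-1 → after 1×micro: 1 ⇒ (c0=-1, c1=1)
macro 8: S0 reads c0=-1 → after 1×micro: -1; S1 reads c0=-1 → after 1×micro: 1 ⇒ (c0=-1, c1=1)
macro 9: S0 reads c0=-1 → after 1×micro: -1; S1 reads c0=-1 → after 1×micro: 1 ⇒ (c0=-1, c1=1)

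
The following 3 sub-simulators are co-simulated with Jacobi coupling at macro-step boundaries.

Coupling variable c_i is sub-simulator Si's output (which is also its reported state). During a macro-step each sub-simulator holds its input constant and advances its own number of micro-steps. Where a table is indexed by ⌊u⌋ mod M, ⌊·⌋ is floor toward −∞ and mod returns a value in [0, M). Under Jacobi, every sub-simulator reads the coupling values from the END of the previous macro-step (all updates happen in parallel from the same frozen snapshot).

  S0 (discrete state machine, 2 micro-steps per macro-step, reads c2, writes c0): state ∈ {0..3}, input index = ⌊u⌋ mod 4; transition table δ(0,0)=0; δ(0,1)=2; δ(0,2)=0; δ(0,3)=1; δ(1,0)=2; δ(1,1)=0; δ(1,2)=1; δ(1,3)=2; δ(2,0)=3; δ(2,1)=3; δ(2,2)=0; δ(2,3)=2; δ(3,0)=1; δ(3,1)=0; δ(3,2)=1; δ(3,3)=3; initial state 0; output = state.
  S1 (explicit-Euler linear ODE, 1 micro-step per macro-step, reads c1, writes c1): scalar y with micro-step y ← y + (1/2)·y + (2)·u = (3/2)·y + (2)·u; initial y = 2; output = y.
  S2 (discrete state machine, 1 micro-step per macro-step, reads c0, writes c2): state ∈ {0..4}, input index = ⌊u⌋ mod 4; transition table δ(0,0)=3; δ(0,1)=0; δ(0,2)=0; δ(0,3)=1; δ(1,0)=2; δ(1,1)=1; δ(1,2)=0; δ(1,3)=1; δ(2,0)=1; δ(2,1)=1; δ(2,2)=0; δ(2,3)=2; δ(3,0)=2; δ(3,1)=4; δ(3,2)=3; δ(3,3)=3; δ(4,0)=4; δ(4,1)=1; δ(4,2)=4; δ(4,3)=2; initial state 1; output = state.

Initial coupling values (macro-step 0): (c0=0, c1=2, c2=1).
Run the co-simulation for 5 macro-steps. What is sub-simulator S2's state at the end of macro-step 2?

S2 state at macro-step 2 = 2

macro 1: S0 reads c2=1 → after 2×micro: 3; S1 reads c1=2 → after 1×micro: 7; S2 reads c0=0 → after 1×micro: 2 ⇒ (c0=3, c1=7, c2=2)
macro 2: S0 reads c2=2 → after 2×micro: 1; S1 reads c1=7 → after 1×micro: 49/2; S2 reads c0=3 → after 1×micro: 2 ⇒ (c0=1, c1=49/2, c2=2)
macro 3: S0 reads c2=2 → after 2×micro: 1; S1 reads c1=49/2 → after 1×micro: 343/4; S2 reads c0=1 → after 1×micro: 1 ⇒ (c0=1, c1=343/4, c2=1)
macro 4: S0 reads c2=1 → after 2×micro: 2; S1 reads c1=343/4 → after 1×micro: 2401/8; S2 reads c0=1 → after 1×micro: 1 ⇒ (c0=2, c1=2401/8, c2=1)
macro 5: S0 reads c2=1 → after 2×micro: 0; S1 reads c1=2401/8 → after 1×micro: 16807/16; S2 reads c0=2 → after 1×micro: 0 ⇒ (c0=0, c1=16807/16, c2=0)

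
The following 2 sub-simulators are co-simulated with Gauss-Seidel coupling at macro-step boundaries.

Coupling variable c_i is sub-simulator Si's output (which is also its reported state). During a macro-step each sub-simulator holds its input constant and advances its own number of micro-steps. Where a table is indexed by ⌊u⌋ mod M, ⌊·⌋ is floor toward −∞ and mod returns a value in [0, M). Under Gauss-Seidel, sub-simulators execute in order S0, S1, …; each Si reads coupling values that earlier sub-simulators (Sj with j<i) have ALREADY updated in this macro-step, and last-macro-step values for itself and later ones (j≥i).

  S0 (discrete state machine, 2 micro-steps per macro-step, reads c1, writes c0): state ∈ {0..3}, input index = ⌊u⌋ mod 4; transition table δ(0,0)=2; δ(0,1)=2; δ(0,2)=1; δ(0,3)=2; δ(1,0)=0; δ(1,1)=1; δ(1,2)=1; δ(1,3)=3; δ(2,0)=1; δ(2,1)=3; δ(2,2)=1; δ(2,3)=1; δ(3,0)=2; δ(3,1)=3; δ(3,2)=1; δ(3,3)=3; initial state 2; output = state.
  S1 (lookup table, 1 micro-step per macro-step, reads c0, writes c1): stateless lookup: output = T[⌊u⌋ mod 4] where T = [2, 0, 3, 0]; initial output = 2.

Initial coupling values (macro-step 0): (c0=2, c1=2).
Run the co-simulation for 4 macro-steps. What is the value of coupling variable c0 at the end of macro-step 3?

c0 at macro-step 3 = 3

macro 1: S0 reads c1=2 → after 2×micro: 1; S1 reads c0=1 → after 1×micro: 0 ⇒ (c0=1, c1=0)
macro 2: S0 reads c1=0 → after 2×micro: 2; S1 reads c0=2 → after 1×micro: 3 ⇒ (c0=2, c1=3)
macro 3: S0 reads c1=3 → after 2×micro: 3; S1 reads c0=3 → after 1×micro: 0 ⇒ (c0=3, c1=0)
macro 4: S0 reads c1=0 → after 2×micro: 1; S1 reads c0=1 → after 1×micro: 0 ⇒ (c0=1, c1=0)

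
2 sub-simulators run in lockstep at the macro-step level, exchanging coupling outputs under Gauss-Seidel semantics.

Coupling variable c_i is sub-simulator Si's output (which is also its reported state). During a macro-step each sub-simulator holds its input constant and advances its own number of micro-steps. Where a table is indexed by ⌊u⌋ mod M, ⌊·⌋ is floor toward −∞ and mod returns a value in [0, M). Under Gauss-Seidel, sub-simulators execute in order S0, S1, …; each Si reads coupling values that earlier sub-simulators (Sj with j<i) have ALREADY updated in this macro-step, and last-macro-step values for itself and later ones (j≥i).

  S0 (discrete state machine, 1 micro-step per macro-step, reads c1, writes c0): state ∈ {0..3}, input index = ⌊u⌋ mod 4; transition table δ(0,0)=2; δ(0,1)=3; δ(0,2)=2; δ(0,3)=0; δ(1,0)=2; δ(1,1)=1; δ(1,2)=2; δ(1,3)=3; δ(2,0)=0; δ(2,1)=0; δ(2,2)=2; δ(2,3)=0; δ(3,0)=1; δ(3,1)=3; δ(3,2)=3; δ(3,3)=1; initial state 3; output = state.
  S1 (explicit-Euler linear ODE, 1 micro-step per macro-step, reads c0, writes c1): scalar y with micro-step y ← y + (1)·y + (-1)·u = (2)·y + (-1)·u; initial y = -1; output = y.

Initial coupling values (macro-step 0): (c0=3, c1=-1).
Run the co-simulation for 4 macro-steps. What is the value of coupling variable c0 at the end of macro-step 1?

macro 1: S0 reads c1=-1 → after 1×micro: 1; S1 reads c0=1 → after 1×micro: -3 ⇒ (c0=1, c1=-3)
macro 2: S0 reads c1=-3 → after 1×micro: 1; S1 reads c0=1 → after 1×micro: -7 ⇒ (c0=1, c1=-7)
macro 3: S0 reads c1=-7 → after 1×micro: 1; S1 reads c0=1 → after 1×micro: -15 ⇒ (c0=1, c1=-15)
macro 4: S0 reads c1=-15 → after 1×micro: 1; S1 reads c0=1 → after 1×micro: -31 ⇒ (c0=1, c1=-31)

c0 at macro-step 1 = 1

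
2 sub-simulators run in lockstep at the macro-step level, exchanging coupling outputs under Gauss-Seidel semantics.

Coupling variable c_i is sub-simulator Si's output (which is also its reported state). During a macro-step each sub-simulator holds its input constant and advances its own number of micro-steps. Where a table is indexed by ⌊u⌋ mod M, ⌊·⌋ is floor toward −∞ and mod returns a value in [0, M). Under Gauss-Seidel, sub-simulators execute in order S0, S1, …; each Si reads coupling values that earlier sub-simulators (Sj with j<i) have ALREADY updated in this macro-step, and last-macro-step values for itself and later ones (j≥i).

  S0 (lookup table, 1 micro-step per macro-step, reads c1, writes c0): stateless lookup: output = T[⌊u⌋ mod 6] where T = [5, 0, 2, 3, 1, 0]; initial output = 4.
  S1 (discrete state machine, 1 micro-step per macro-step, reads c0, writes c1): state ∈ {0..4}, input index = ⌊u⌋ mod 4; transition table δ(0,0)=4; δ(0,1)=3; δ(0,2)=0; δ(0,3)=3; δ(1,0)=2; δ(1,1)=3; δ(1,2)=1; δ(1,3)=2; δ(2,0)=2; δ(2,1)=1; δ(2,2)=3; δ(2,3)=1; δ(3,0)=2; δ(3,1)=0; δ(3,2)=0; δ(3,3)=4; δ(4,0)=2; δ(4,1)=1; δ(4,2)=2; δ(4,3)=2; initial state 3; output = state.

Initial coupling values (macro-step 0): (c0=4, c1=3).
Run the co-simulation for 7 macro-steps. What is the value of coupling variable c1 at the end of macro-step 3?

macro 1: S0 reads c1=3 → after 1×micro: 3; S1 reads c0=3 → after 1×micro: 4 ⇒ (c0=3, c1=4)
macro 2: S0 reads c1=4 → after 1×micro: 1; S1 reads c0=1 → after 1×micro: 1 ⇒ (c0=1, c1=1)
macro 3: S0 reads c1=1 → after 1×micro: 0; S1 reads c0=0 → after 1×micro: 2 ⇒ (c0=0, c1=2)
macro 4: S0 reads c1=2 → after 1×micro: 2; S1 reads c0=2 → after 1×micro: 3 ⇒ (c0=2, c1=3)
macro 5: S0 reads c1=3 → after 1×micro: 3; S1 reads c0=3 → after 1×micro: 4 ⇒ (c0=3, c1=4)
macro 6: S0 reads c1=4 → after 1×micro: 1; S1 reads c0=1 → after 1×micro: 1 ⇒ (c0=1, c1=1)
macro 7: S0 reads c1=1 → after 1×micro: 0; S1 reads c0=0 → after 1×micro: 2 ⇒ (c0=0, c1=2)

c1 at macro-step 3 = 2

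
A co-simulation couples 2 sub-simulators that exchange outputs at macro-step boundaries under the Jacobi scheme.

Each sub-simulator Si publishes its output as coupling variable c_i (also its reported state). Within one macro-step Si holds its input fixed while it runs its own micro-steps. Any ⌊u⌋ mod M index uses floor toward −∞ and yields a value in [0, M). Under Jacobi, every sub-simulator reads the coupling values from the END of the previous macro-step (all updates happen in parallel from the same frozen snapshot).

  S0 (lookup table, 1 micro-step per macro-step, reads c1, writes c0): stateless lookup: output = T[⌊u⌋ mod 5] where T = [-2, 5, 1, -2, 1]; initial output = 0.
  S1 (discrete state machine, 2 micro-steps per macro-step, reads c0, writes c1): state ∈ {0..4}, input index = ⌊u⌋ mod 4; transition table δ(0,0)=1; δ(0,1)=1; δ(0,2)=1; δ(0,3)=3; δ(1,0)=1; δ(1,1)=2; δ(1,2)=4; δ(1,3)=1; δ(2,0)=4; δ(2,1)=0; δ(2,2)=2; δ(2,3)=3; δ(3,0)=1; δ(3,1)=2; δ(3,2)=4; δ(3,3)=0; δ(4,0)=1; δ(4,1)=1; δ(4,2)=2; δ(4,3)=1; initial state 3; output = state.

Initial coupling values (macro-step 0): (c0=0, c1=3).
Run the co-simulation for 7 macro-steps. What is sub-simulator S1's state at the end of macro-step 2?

S1 state at macro-step 2 = 2

macro 1: S0 reads c1=3 → after 1×micro: -2; S1 reads c0=0 → after 2×micro: 1 ⇒ (c0=-2, c1=1)
macro 2: S0 reads c1=1 → after 1×micro: 5; S1 reads c0=-2 → after 2×micro: 2 ⇒ (c0=5, c1=2)
macro 3: S0 reads c1=2 → after 1×micro: 1; S1 reads c0=5 → after 2×micro: 1 ⇒ (c0=1, c1=1)
macro 4: S0 reads c1=1 → after 1×micro: 5; S1 reads c0=1 → after 2×micro: 0 ⇒ (c0=5, c1=0)
macro 5: S0 reads c1=0 → after 1×micro: -2; S1 reads c0=5 → after 2×micro: 2 ⇒ (c0=-2, c1=2)
macro 6: S0 reads c1=2 → after 1×micro: 1; S1 reads c0=-2 → after 2×micro: 2 ⇒ (c0=1, c1=2)
macro 7: S0 reads c1=2 → after 1×micro: 1; S1 reads c0=1 → after 2×micro: 1 ⇒ (c0=1, c1=1)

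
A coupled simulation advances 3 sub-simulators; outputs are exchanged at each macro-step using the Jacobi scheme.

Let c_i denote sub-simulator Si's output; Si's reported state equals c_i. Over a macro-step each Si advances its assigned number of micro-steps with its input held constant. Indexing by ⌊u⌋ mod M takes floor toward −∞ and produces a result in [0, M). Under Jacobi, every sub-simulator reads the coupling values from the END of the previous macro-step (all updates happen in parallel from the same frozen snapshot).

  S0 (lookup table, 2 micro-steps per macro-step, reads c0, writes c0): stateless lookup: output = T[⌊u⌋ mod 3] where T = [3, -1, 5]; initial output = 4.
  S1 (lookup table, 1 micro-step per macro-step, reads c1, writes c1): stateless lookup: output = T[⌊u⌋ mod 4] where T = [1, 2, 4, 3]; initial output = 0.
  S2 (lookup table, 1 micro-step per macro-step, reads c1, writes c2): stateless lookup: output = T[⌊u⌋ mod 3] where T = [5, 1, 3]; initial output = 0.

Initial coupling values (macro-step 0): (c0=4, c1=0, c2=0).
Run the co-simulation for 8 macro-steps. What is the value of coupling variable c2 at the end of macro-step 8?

macro 1: S0 reads c0=4 → after 2×micro: -1; S1 reads c1=0 → after 1×micro: 1; S2 reads c1=0 → after 1×micro: 5 ⇒ (c0=-1, c1=1, c2=5)
macro 2: S0 reads c0=-1 → after 2×micro: 5; S1 reads c1=1 → after 1×micro: 2; S2 reads c1=1 → after 1×micro: 1 ⇒ (c0=5, c1=2, c2=1)
macro 3: S0 reads c0=5 → after 2×micro: 5; S1 reads c1=2 → after 1×micro: 4; S2 reads c1=2 → after 1×micro: 3 ⇒ (c0=5, c1=4, c2=3)
macro 4: S0 reads c0=5 → after 2×micro: 5; S1 reads c1=4 → after 1×micro: 1; S2 reads c1=4 → after 1×micro: 1 ⇒ (c0=5, c1=1, c2=1)
macro 5: S0 reads c0=5 → after 2×micro: 5; S1 reads c1=1 → after 1×micro: 2; S2 reads c1=1 → after 1×micro: 1 ⇒ (c0=5, c1=2, c2=1)
macro 6: S0 reads c0=5 → after 2×micro: 5; S1 reads c1=2 → after 1×micro: 4; S2 reads c1=2 → after 1×micro: 3 ⇒ (c0=5, c1=4, c2=3)
macro 7: S0 reads c0=5 → after 2×micro: 5; S1 reads c1=4 → after 1×micro: 1; S2 reads c1=4 → after 1×micro: 1 ⇒ (c0=5, c1=1, c2=1)
macro 8: S0 reads c0=5 → after 2×micro: 5; S1 reads c1=1 → after 1×micro: 2; S2 reads c1=1 → after 1×micro: 1 ⇒ (c0=5, c1=2, c2=1)

c2 at macro-step 8 = 1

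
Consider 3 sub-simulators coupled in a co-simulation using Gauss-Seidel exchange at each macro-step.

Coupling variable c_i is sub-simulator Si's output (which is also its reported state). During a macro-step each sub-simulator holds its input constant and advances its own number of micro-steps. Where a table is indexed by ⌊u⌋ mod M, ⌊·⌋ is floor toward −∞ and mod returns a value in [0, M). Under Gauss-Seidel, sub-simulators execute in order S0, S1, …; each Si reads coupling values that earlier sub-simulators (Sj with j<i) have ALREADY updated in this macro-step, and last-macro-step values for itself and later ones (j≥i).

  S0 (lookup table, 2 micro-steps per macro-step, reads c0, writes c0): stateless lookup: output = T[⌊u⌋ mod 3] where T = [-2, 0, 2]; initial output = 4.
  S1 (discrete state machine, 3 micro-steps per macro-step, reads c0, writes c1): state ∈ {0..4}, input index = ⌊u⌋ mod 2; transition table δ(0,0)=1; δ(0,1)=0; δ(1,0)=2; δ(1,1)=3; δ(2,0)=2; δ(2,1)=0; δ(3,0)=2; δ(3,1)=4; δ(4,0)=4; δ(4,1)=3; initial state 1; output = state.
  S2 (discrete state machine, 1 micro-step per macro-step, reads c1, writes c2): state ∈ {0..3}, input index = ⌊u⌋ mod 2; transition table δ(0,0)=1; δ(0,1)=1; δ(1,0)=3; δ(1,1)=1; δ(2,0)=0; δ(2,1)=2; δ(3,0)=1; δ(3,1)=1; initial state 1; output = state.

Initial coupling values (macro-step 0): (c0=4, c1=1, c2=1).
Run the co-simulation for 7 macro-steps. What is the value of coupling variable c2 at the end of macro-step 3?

c2 at macro-step 3 = 3

macro 1: S0 reads c0=4 → after 2×micro: 0; S1 reads c0=0 → after 3×micro: 2; S2 reads c1=2 → after 1×micro: 3 ⇒ (c0=0, c1=2, c2=3)
macro 2: S0 reads c0=0 → after 2×micro: -2; S1 reads c0=-2 → after 3×micro: 2; S2 reads c1=2 → after 1×micro: 1 ⇒ (c0=-2, c1=2, c2=1)
macro 3: S0 reads c0=-2 → after 2×micro: 0; S1 reads c0=0 → after 3×micro: 2; S2 reads c1=2 → after 1×micro: 3 ⇒ (c0=0, c1=2, c2=3)
macro 4: S0 reads c0=0 → after 2×micro: -2; S1 reads c0=-2 → after 3×micro: 2; S2 reads c1=2 → after 1×micro: 1 ⇒ (c0=-2, c1=2, c2=1)
macro 5: S0 reads c0=-2 → after 2×micro: 0; S1 reads c0=0 → after 3×micro: 2; S2 reads c1=2 → after 1×micro: 3 ⇒ (c0=0, c1=2, c2=3)
macro 6: S0 reads c0=0 → after 2×micro: -2; S1 reads c0=-2 → after 3×micro: 2; S2 reads c1=2 → after 1×micro: 1 ⇒ (c0=-2, c1=2, c2=1)
macro 7: S0 reads c0=-2 → after 2×micro: 0; S1 reads c0=0 → after 3×micro: 2; S2 reads c1=2 → after 1×micro: 3 ⇒ (c0=0, c1=2, c2=3)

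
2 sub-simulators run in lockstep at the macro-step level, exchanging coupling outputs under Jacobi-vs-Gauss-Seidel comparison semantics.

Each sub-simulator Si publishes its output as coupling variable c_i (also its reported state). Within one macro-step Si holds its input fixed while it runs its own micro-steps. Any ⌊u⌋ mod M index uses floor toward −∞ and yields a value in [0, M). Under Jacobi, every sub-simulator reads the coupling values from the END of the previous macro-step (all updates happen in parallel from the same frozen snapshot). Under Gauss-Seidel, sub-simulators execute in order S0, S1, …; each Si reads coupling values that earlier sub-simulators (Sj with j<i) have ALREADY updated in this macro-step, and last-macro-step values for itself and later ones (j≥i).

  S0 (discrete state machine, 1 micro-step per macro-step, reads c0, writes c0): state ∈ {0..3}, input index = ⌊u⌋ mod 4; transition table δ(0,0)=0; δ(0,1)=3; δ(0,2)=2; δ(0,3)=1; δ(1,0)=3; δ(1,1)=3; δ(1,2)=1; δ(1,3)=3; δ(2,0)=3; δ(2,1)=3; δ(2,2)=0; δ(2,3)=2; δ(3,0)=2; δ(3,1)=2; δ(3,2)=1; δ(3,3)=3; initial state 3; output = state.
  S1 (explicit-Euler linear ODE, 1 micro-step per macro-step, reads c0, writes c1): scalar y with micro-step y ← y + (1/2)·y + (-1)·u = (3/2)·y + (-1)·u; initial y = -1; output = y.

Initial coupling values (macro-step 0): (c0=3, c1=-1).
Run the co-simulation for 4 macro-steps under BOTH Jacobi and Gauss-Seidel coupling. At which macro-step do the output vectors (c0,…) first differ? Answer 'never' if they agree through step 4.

first divergence at macro-step: never

[Jacobi] macro 1: S0 reads c0=3 → after 1×micro: 3; S1 reads c0=3 → after 1×micro: -9/2 ⇒ (c0=3, c1=-9/2)
[Jacobi] macro 2: S0 reads c0=3 → after 1×micro: 3; S1 reads c0=3 → after 1×micro: -39/4 ⇒ (c0=3, c1=-39/4)
[Jacobi] macro 3: S0 reads c0=3 → after 1×micro: 3; S1 reads c0=3 → after 1×micro: -141/8 ⇒ (c0=3, c1=-141/8)
[Jacobi] macro 4: S0 reads c0=3 → after 1×micro: 3; S1 reads c0=3 → after 1×micro: -471/16 ⇒ (c0=3, c1=-471/16)
[Gauss-Seidel] macro 1: S0 reads c0=3 → after 1×micro: 3; S1 reads c0=3 → after 1×micro: -9/2 ⇒ (c0=3, c1=-9/2)
[Gauss-Seidel] macro 2: S0 reads c0=3 → after 1×micro: 3; S1 reads c0=3 → after 1×micro: -39/4 ⇒ (c0=3, c1=-39/4)
[Gauss-Seidel] macro 3: S0 reads c0=3 → after 1×micro: 3; S1 reads c0=3 → after 1×micro: -141/8 ⇒ (c0=3, c1=-141/8)
[Gauss-Seidel] macro 4: S0 reads c0=3 → after 1×micro: 3; S1 reads c0=3 → after 1×micro: -471/16 ⇒ (c0=3, c1=-471/16)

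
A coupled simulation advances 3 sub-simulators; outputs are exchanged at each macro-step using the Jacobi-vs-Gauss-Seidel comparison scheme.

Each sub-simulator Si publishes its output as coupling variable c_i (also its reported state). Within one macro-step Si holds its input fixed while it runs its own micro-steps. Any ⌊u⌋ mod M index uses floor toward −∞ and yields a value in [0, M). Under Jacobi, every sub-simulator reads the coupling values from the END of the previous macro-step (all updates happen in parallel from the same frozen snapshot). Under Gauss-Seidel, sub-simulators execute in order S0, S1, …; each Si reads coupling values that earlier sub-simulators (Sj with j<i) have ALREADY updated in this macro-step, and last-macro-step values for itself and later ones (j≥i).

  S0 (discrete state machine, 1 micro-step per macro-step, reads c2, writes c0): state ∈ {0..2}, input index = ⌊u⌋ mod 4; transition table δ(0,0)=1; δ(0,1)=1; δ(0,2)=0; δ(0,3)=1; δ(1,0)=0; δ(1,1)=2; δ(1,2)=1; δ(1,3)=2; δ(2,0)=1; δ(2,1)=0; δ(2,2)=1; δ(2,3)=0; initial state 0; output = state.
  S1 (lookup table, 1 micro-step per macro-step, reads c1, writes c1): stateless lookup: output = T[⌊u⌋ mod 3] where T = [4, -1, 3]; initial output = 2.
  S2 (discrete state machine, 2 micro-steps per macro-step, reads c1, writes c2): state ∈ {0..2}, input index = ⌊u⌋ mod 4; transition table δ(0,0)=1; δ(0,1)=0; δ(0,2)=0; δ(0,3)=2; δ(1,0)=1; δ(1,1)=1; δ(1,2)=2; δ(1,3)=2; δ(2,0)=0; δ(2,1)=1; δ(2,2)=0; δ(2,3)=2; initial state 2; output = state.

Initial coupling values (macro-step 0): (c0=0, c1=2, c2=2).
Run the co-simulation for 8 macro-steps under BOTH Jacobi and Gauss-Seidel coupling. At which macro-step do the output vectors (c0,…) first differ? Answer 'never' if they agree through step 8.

[Jacobi] macro 1: S0 reads c2=2 → after 1×micro: 0; S1 reads c1=2 → after 1×micro: 3; S2 reads c1=2 → after 2×micro: 0 ⇒ (c0=0, c1=3, c2=0)
[Jacobi] macro 2: S0 reads c2=0 → after 1×micro: 1; S1 reads c1=3 → after 1×micro: 4; S2 reads c1=3 → after 2×micro: 2 ⇒ (c0=1, c1=4, c2=2)
[Jacobi] macro 3: S0 reads c2=2 → after 1×micro: 1; S1 reads c1=4 → after 1×micro: -1; S2 reads c1=4 → after 2×micro: 1 ⇒ (c0=1, c1=-1, c2=1)
[Jacobi] macro 4: S0 reads c2=1 → after 1×micro: 2; S1 reads c1=-1 → after 1×micro: 3; S2 reads c1=-1 → after 2×micro: 2 ⇒ (c0=2, c1=3, c2=2)
[Jacobi] macro 5: S0 reads c2=2 → after 1×micro: 1; S1 reads c1=3 → after 1×micro: 4; S2 reads c1=3 → after 2×micro: 2 ⇒ (c0=1, c1=4, c2=2)
[Jacobi] macro 6: S0 reads c2=2 → after 1×micro: 1; S1 reads c1=4 → after 1×micro: -1; S2 reads c1=4 → after 2×micro: 1 ⇒ (c0=1, c1=-1, c2=1)
[Jacobi] macro 7: S0 reads c2=1 → after 1×micro: 2; S1 reads c1=-1 → after 1×micro: 3; S2 reads c1=-1 → after 2×micro: 2 ⇒ (c0=2, c1=3, c2=2)
[Jacobi] macro 8: S0 reads c2=2 → after 1×micro: 1; S1 reads c1=3 → after 1×micro: 4; S2 reads c1=3 → after 2×micro: 2 ⇒ (c0=1, c1=4, c2=2)
[Gauss-Seidel] macro 1: S0 reads c2=2 → after 1×micro: 0; S1 reads c1=2 → after 1×micro: 3; S2 reads c1=3 → after 2×micro: 2 ⇒ (c0=0, c1=3, c2=2)
[Gauss-Seidel] macro 2: S0 reads c2=2 → after 1×micro: 0; S1 reads c1=3 → after 1×micro: 4; S2 reads c1=4 → after 2×micro: 1 ⇒ (c0=0, c1=4, c2=1)
[Gauss-Seidel] macro 3: S0 reads c2=1 → after 1×micro: 1; S1 reads c1=4 → after 1×micro: -1; S2 reads c1=-1 → after 2×micro: 2 ⇒ (c0=1, c1=-1, c2=2)
[Gauss-Seidel] macro 4: S0 reads c2=2 → after 1×micro: 1; S1 reads c1=-1 → after 1×micro: 3; S2 reads c1=3 → after 2×micro: 2 ⇒ (c0=1, c1=3, c2=2)
[Gauss-Seidel] macro 5: S0 reads c2=2 → after 1×micro: 1; S1 reads c1=3 → after 1×micro: 4; S2 reads c1=4 → after 2×micro: 1 ⇒ (c0=1, c1=4, c2=1)
[Gauss-Seidel] macro 6: S0 reads c2=1 → after 1×micro: 2; S1 reads c1=4 → after 1×micro: -1; S2 reads c1=-1 → after 2×micro: 2 ⇒ (c0=2, c1=-1, c2=2)
[Gauss-Seidel] macro 7: S0 reads c2=2 → after 1×micro: 1; S1 reads c1=-1 → after 1×micro: 3; S2 reads c1=3 → after 2×micro: 2 ⇒ (c0=1, c1=3, c2=2)
[Gauss-Seidel] macro 8: S0 reads c2=2 → after 1×micro: 1; S1 reads c1=3 → after 1×micro: 4; S2 reads c1=4 → after 2×micro: 1 ⇒ (c0=1, c1=4, c2=1)

first divergence at macro-step: 1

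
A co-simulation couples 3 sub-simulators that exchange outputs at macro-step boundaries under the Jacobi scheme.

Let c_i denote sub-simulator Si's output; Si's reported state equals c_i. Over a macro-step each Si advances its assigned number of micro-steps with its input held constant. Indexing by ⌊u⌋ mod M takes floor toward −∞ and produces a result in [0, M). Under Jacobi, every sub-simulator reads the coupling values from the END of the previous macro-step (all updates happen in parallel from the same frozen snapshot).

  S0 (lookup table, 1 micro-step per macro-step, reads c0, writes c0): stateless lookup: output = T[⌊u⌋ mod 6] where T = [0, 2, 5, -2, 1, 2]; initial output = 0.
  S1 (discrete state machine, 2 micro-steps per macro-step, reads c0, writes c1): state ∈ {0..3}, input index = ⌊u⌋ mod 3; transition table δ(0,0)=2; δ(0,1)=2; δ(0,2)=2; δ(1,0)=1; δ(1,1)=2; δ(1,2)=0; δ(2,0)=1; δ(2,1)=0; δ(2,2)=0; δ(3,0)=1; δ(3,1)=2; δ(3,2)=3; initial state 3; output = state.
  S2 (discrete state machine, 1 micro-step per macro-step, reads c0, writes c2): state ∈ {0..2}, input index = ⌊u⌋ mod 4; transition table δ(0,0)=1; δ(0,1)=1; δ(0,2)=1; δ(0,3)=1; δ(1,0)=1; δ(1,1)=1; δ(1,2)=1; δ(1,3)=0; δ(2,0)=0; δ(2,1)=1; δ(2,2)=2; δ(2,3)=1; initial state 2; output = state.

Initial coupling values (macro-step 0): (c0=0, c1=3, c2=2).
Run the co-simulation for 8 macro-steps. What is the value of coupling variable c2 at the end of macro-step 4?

c2 at macro-step 4 = 1

macro 1: S0 reads c0=0 → after 1×micro: 0; S1 reads c0=0 → after 2×micro: 1; S2 reads c0=0 → after 1×micro: 0 ⇒ (c0=0, c1=1, c2=0)
macro 2: S0 reads c0=0 → after 1×micro: 0; S1 reads c0=0 → after 2×micro: 1; S2 reads c0=0 → after 1×micro: 1 ⇒ (c0=0, c1=1, c2=1)
macro 3: S0 reads c0=0 → after 1×micro: 0; S1 reads c0=0 → after 2×micro: 1; S2 reads c0=0 → after 1×micro: 1 ⇒ (c0=0, c1=1, c2=1)
macro 4: S0 reads c0=0 → after 1×micro: 0; S1 reads c0=0 → after 2×micro: 1; S2 reads c0=0 → after 1×micro: 1 ⇒ (c0=0, c1=1, c2=1)
macro 5: S0 reads c0=0 → after 1×micro: 0; S1 reads c0=0 → after 2×micro: 1; S2 reads c0=0 → after 1×micro: 1 ⇒ (c0=0, c1=1, c2=1)
macro 6: S0 reads c0=0 → after 1×micro: 0; S1 reads c0=0 → after 2×micro: 1; S2 reads c0=0 → after 1×micro: 1 ⇒ (c0=0, c1=1, c2=1)
macro 7: S0 reads c0=0 → after 1×micro: 0; S1 reads c0=0 → after 2×micro: 1; S2 reads c0=0 → after 1×micro: 1 ⇒ (c0=0, c1=1, c2=1)
macro 8: S0 reads c0=0 → after 1×micro: 0; S1 reads c0=0 → after 2×micro: 1; S2 reads c0=0 → after 1×micro: 1 ⇒ (c0=0, c1=1, c2=1)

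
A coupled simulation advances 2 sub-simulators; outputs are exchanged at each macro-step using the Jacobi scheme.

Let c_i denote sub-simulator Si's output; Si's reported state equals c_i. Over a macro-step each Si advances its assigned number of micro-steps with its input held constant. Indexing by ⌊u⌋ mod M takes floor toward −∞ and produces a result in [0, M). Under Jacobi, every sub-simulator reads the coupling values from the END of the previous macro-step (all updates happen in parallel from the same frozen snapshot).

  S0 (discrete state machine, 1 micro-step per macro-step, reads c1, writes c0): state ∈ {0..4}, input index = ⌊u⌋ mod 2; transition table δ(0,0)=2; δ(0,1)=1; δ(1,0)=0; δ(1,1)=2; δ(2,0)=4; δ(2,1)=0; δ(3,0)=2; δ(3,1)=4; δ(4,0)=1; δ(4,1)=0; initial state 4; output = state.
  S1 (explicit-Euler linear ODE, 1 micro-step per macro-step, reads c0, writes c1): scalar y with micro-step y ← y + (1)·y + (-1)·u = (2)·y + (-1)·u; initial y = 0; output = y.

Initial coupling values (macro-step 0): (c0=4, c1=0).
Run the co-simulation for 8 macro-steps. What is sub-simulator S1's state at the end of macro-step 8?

macro 1: S0 reads c1=0 → after 1×micro: 1; S1 reads c0=4 → after 1×micro: -4 ⇒ (c0=1, c1=-4)
macro 2: S0 reads c1=-4 → after 1×micro: 0; S1 reads c0=1 → after 1×micro: -9 ⇒ (c0=0, c1=-9)
macro 3: S0 reads c1=-9 → after 1×micro: 1; S1 reads c0=0 → after 1×micro: -18 ⇒ (c0=1, c1=-18)
macro 4: S0 reads c1=-18 → after 1×micro: 0; S1 reads c0=1 → after 1×micro: -37 ⇒ (c0=0, c1=-37)
macro 5: S0 reads c1=-37 → after 1×micro: 1; S1 reads c0=0 → after 1×micro: -74 ⇒ (c0=1, c1=-74)
macro 6: S0 reads c1=-74 → after 1×micro: 0; S1 reads c0=1 → after 1×micro: -149 ⇒ (c0=0, c1=-149)
macro 7: S0 reads c1=-149 → after 1×micro: 1; S1 reads c0=0 → after 1×micro: -298 ⇒ (c0=1, c1=-298)
macro 8: S0 reads c1=-298 → after 1×micro: 0; S1 reads c0=1 → after 1×micro: -597 ⇒ (c0=0, c1=-597)

S1 state at macro-step 8 = -597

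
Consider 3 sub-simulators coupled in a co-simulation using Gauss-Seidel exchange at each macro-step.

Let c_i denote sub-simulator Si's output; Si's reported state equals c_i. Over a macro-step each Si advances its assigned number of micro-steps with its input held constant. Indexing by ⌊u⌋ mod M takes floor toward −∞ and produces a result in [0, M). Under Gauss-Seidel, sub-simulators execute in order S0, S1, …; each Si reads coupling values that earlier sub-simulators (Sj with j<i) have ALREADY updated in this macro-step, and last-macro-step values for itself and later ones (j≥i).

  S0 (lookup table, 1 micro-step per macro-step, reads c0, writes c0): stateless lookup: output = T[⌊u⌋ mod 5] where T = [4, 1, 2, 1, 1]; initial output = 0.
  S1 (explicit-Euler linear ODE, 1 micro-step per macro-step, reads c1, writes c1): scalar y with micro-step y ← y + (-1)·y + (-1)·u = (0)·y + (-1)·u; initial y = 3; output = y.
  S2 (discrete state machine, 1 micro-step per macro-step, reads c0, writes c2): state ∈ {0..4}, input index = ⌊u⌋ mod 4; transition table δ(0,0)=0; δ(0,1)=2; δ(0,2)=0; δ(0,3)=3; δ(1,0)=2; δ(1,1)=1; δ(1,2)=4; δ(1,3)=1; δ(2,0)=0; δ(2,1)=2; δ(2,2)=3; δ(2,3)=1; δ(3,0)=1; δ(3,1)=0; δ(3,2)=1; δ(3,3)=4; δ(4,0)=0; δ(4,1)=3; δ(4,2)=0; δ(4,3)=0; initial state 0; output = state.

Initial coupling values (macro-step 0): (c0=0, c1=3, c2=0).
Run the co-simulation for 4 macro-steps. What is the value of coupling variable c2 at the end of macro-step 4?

macro 1: S0 reads c0=0 → after 1×micro: 4; S1 reads c1=3 → after 1×micro: -3; S2 reads c0=4 → after 1×micro: 0 ⇒ (c0=4, c1=-3, c2=0)
macro 2: S0 reads c0=4 → after 1×micro: 1; S1 reads c1=-3 → after 1×micro: 3; S2 reads c0=1 → after 1×micro: 2 ⇒ (c0=1, c1=3, c2=2)
macro 3: S0 reads c0=1 → after 1×micro: 1; S1 reads c1=3 → after 1×micro: -3; S2 reads c0=1 → after 1×micro: 2 ⇒ (c0=1, c1=-3, c2=2)
macro 4: S0 reads c0=1 → after 1×micro: 1; S1 reads c1=-3 → after 1×micro: 3; S2 reads c0=1 → after 1×micro: 2 ⇒ (c0=1, c1=3, c2=2)

c2 at macro-step 4 = 2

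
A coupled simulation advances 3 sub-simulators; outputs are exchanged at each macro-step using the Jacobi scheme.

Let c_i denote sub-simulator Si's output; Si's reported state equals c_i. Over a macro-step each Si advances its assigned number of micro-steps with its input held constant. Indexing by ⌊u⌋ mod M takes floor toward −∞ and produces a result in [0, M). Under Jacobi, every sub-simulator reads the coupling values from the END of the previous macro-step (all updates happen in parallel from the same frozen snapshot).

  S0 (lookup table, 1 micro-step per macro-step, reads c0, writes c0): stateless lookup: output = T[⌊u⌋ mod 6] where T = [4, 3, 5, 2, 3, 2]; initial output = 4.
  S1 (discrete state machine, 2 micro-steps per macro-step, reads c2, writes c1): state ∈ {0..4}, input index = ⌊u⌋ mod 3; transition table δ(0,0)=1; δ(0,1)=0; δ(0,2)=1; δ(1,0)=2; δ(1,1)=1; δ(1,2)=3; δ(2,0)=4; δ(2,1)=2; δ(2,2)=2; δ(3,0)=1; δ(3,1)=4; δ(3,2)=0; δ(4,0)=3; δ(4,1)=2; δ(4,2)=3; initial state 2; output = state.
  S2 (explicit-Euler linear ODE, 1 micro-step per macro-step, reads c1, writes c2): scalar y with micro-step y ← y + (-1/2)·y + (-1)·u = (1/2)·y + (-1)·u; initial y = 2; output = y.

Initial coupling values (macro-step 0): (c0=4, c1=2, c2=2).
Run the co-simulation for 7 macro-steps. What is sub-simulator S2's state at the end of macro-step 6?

S2 state at macro-step 6 = -85/32

macro 1: S0 reads c0=4 → after 1×micro: 3; S1 reads c2=2 → after 2×micro: 2; S2 reads c1=2 → after 1×micro: -1 ⇒ (c0=3, c1=2, c2=-1)
macro 2: S0 reads c0=3 → after 1×micro: 2; S1 reads c2=-1 → after 2×micro: 2; S2 reads c1=2 → after 1×micro: -5/2 ⇒ (c0=2, c1=2, c2=-5/2)
macro 3: S0 reads c0=2 → after 1×micro: 5; S1 reads c2=-5/2 → after 2×micro: 3; S2 reads c1=2 → after 1×micro: -13/4 ⇒ (c0=5, c1=3, c2=-13/4)
macro 4: S0 reads c0=5 → after 1×micro: 2; S1 reads c2=-13/4 → after 2×micro: 1; S2 reads c1=3 → after 1×micro: -37/8 ⇒ (c0=2, c1=1, c2=-37/8)
macro 5: S0 reads c0=2 → after 1×micro: 5; S1 reads c2=-37/8 → after 2×micro: 1; S2 reads c1=1 → after 1×micro: -53/16 ⇒ (c0=5, c1=1, c2=-53/16)
macro 6: S0 reads c0=5 → after 1×micro: 2; S1 reads c2=-53/16 → after 2×micro: 0; S2 reads c1=1 → after 1×micro: -85/32 ⇒ (c0=2, c1=0, c2=-85/32)
macro 7: S0 reads c0=2 → after 1×micro: 5; S1 reads c2=-85/32 → after 2×micro: 2; S2 reads c1=0 → after 1×micro: -85/64 ⇒ (c0=5, c1=2, c2=-85/64)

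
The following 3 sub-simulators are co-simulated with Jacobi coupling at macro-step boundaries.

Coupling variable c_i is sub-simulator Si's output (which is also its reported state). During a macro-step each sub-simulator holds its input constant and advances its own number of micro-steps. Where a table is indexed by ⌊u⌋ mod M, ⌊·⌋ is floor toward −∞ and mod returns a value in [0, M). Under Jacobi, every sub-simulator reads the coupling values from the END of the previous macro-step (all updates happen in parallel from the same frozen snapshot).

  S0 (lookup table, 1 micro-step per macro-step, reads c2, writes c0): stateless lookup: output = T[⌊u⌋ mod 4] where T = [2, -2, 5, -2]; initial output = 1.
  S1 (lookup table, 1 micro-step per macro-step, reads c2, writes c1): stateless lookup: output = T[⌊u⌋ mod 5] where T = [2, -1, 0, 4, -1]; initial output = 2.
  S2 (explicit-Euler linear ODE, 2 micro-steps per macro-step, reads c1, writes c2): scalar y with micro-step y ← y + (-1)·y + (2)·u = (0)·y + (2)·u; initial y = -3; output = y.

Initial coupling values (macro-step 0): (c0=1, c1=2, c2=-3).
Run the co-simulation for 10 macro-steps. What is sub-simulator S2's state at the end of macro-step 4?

S2 state at macro-step 4 = 4

macro 1: S0 reads c2=-3 → after 1×micro: -2; S1 reads c2=-3 → after 1×micro: 0; S2 reads c1=2 → after 2×micro: 4 ⇒ (c0=-2, c1=0, c2=4)
macro 2: S0 reads c2=4 → after 1×micro: 2; S1 reads c2=4 → after 1×micro: -1; S2 reads c1=0 → after 2×micro: 0 ⇒ (c0=2, c1=-1, c2=0)
macro 3: S0 reads c2=0 → after 1×micro: 2; S1 reads c2=0 → after 1×micro: 2; S2 reads c1=-1 → after 2×micro: -2 ⇒ (c0=2, c1=2, c2=-2)
macro 4: S0 reads c2=-2 → after 1×micro: 5; S1 reads c2=-2 → after 1×micro: 4; S2 reads c1=2 → after 2×micro: 4 ⇒ (c0=5, c1=4, c2=4)
macro 5: S0 reads c2=4 → after 1×micro: 2; S1 reads c2=4 → after 1×micro: -1; S2 reads c1=4 → after 2×micro: 8 ⇒ (c0=2, c1=-1, c2=8)
macro 6: S0 reads c2=8 → after 1×micro: 2; S1 reads c2=8 → after 1×micro: 4; S2 reads c1=-1 → after 2×micro: -2 ⇒ (c0=2, c1=4, c2=-2)
macro 7: S0 reads c2=-2 → after 1×micro: 5; S1 reads c2=-2 → after 1×micro: 4; S2 reads c1=4 → after 2×micro: 8 ⇒ (c0=5, c1=4, c2=8)
macro 8: S0 reads c2=8 → after 1×micro: 2; S1 reads c2=8 → after 1×micro: 4; S2 reads c1=4 → after 2×micro: 8 ⇒ (c0=2, c1=4, c2=8)
macro 9: S0 reads c2=8 → after 1×micro: 2; S1 reads c2=8 → after 1×micro: 4; S2 reads c1=4 → after 2×micro: 8 ⇒ (c0=2, c1=4, c2=8)
macro 10: S0 reads c2=8 → after 1×micro: 2; S1 reads c2=8 → after 1×micro: 4; S2 reads c1=4 → after 2×micro: 8 ⇒ (c0=2, c1=4, c2=8)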